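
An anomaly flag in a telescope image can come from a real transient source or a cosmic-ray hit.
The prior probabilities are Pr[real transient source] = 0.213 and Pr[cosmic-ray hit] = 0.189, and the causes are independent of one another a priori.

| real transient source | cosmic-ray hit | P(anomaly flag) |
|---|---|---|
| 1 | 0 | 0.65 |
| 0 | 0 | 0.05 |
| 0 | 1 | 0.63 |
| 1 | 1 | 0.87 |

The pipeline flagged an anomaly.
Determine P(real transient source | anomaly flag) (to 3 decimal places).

P(real transient source | anomaly flag) ≈ 0.540

Sum P(anomaly flag|·) weighted by the priors over the 4 (real transient source, cosmic-ray hit) configurations:
  P(anomaly flag) = 0.05*0.787*0.811 + 0.63*0.787*0.189 + 0.65*0.213*0.811 + 0.87*0.213*0.189
        = 0.031913 + 0.093708 + 0.112283 + 0.035024 = 0.272928
The terms with real transient source present sum to 0.147307, so
  P(real transient source | anomaly flag) = 0.147307 / 0.272928 ≈ 0.540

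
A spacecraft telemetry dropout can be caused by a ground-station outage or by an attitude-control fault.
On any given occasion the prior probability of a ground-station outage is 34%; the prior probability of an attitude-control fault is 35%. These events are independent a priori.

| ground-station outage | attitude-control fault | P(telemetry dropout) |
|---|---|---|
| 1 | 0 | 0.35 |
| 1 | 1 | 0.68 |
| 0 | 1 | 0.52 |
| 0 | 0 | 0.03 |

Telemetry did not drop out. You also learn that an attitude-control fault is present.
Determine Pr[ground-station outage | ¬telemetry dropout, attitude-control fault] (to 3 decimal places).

Enumerate both values of ground-station outage and weight by the priors:
  P(¬telemetry dropout | attitude-control fault) = 0.48×0.66 + 0.32×0.34
        = 0.316800 + 0.108800 = 0.425600
The terms with ground-station outage present sum to 0.108800, so
  P(ground-station outage | ¬telemetry dropout, attitude-control fault) = 0.108800 / 0.425600 ≈ 0.256

Pr[ground-station outage | ¬telemetry dropout, attitude-control fault] ≈ 0.256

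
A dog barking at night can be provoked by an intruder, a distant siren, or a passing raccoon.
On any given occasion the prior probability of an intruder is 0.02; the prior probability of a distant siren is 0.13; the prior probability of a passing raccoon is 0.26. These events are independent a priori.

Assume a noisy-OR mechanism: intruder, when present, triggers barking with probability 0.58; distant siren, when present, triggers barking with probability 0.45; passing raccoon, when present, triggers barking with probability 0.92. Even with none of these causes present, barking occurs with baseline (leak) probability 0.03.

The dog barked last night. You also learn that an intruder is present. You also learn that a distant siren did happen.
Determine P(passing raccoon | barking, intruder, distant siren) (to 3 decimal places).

Under noisy-OR, P(barking | causes) = 1 − (1−0.03)·∏(1−qᵢ) over the active causes.
P(barking | intruder, distant siren) = 0.77593*0.74 + 0.982074*0.26 = 0.574188 + 0.255339 = 0.829527
Restricting to configurations with passing raccoon present: 0.982074*0.26 = 0.255339.
So P(passing raccoon | barking, intruder, distant siren) = 0.255339/0.829527 ≈ 0.308.

P(passing raccoon | barking, intruder, distant siren) ≈ 0.308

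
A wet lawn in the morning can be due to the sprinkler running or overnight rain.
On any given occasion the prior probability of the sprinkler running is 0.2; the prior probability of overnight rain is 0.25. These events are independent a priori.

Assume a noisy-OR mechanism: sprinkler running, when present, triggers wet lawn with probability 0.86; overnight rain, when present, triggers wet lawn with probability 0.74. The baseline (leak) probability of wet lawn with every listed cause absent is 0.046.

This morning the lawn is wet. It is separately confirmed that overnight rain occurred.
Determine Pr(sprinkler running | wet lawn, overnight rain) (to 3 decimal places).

Under noisy-OR, P(wet lawn | causes) = 1 − (1−0.046)·∏(1−qᵢ) over the active causes.
P(wet lawn | overnight rain) = 0.75196×0.8 + 0.965274×0.2 = 0.601568 + 0.193055 = 0.794623
Restricting to configurations with sprinkler running present: 0.965274×0.2 = 0.193055.
P(sprinkler running | wet lawn, overnight rain) = 0.193055 / 0.794623 ≈ 0.243

Pr(sprinkler running | wet lawn, overnight rain) ≈ 0.243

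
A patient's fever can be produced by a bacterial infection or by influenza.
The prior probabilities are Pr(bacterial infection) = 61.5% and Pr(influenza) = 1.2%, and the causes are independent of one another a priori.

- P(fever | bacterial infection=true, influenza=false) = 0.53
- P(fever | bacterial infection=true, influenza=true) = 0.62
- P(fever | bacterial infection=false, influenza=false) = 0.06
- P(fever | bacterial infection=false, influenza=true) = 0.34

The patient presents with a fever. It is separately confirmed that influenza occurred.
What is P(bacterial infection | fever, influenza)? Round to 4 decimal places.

P(bacterial infection | fever, influenza) ≈ 0.7444

P(fever | influenza) = 0.34·0.385 + 0.62·0.615 = 0.130900 + 0.381300 = 0.512200
Of this, 0.381300 comes from 0.62·0.615 (the bacterial infection=true cases).
So P(bacterial infection | fever, influenza) = 0.381300/0.512200 ≈ 0.7444.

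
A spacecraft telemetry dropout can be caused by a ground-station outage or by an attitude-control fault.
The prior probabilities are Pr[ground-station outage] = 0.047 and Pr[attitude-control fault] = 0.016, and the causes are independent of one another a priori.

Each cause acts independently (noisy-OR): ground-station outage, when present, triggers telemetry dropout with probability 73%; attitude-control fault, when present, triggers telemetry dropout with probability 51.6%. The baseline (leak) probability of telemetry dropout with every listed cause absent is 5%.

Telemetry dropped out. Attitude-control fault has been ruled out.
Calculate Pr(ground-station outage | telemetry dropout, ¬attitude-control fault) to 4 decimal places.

Under noisy-OR, P(telemetry dropout | causes) = 1 − (1−0.05)·∏(1−qᵢ) over the active causes.
Numerator (weight on configurations with ground-station outage): 0.7435×0.047 = 0.034945
The normalizing constant is 0.05×0.953 + 0.7435×0.047 = 0.082595
Posterior = 0.034945 / 0.082595 ≈ 0.4231

Pr(ground-station outage | telemetry dropout, ¬attitude-control fault) ≈ 0.4231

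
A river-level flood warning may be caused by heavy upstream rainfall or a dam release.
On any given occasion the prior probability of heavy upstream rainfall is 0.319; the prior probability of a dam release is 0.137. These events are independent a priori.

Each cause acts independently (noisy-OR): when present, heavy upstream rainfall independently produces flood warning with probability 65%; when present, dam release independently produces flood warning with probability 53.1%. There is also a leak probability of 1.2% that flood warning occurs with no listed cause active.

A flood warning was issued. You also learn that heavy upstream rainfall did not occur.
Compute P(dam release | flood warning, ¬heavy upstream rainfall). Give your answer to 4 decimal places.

Under noisy-OR, P(flood warning | causes) = 1 − (1−0.012)·∏(1−qᵢ) over the active causes.
Numerator (weight on configurations with dam release): 0.536628·0.137 = 0.073518
The normalizing constant is 0.012·0.863 + 0.536628·0.137 = 0.083874
P(dam release | flood warning, ¬heavy upstream rainfall) = 0.073518/0.083874 ≈ 0.8765

P(dam release | flood warning, ¬heavy upstream rainfall) ≈ 0.8765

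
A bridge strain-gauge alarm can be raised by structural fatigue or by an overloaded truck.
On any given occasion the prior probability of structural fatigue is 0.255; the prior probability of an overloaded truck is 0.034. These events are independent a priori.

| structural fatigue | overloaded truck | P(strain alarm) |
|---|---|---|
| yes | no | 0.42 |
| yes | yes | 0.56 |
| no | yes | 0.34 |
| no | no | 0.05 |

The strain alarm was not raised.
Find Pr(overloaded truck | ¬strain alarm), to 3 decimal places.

By total probability over the 4 (structural fatigue, overloaded truck) configurations:
  P(¬strain alarm) = 0.95·0.745·0.966 + 0.66·0.745·0.034 + 0.58·0.255·0.966 + 0.44·0.255·0.034
        = 0.683686 + 0.016718 + 0.142871 + 0.003815 = 0.847090
The terms with overloaded truck present sum to 0.020533, so
  P(overloaded truck | ¬strain alarm) = 0.020533 / 0.847090 ≈ 0.024

Pr(overloaded truck | ¬strain alarm) ≈ 0.024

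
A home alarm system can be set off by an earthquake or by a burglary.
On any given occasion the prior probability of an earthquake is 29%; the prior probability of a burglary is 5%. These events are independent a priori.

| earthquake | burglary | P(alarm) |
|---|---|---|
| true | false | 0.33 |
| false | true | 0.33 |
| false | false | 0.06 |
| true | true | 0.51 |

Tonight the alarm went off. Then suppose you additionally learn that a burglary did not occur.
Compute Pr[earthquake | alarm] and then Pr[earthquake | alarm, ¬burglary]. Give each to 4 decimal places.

Numerator (weight on configurations with earthquake): 0.090915 + 0.007395 = 0.098310
Normalizer over all consistent configurations: 0.06·0.71·0.95 + 0.33·0.71·0.05 + 0.33·0.29·0.95 + 0.51·0.29·0.05 = 0.150495
P(earthquake | alarm) = 0.098310/0.150495 ≈ 0.6532

Now also conditioning on burglary≠true:
P(alarm | ¬burglary) = 0.06×0.71 + 0.33×0.29 = 0.042600 + 0.095700 = 0.138300
The earthquake-present share is 0.33×0.29 = 0.095700.
P(earthquake | alarm, ¬burglary) = 0.095700 / 0.138300 ≈ 0.6920
With burglary excluded, earthquake must carry more of the explanatory weight for the alarm.

Pr[earthquake | alarm] ≈ 0.6532; Pr[earthquake | alarm, ¬burglary] ≈ 0.6920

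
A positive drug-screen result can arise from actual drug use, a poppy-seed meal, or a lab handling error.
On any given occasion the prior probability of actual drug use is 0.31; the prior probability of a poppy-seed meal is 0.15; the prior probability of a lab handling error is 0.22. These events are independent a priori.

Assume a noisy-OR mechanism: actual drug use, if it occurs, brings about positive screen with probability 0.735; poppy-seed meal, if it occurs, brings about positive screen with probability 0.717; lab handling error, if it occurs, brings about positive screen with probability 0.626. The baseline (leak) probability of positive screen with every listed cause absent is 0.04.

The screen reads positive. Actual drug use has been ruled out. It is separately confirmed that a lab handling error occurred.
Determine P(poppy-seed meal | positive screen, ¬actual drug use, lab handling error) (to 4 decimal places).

Under noisy-OR, P(positive screen | causes) = 1 − (1−0.04)·∏(1−qᵢ) over the active causes.
By total probability over both values of poppy-seed meal:
  P(positive screen | ¬actual drug use, lab handling error) = 0.64096·0.85 + 0.898392·0.15
        = 0.544816 + 0.134759 = 0.679575
Keeping only the poppy-seed meal-present terms gives 0.134759, so
  P(poppy-seed meal | positive screen, ¬actual drug use, lab handling error) = 0.134759 / 0.679575 ≈ 0.1983

P(poppy-seed meal | positive screen, ¬actual drug use, lab handling error) ≈ 0.1983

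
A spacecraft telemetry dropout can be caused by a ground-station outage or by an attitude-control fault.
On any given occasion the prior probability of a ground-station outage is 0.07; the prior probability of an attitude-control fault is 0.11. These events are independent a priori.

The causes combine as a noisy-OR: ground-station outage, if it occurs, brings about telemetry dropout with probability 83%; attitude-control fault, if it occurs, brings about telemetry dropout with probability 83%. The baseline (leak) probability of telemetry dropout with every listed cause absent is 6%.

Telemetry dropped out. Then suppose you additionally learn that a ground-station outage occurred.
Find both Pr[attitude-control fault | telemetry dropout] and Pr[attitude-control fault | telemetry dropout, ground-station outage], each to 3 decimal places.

Pr[attitude-control fault | telemetry dropout] ≈ 0.478; Pr[attitude-control fault | telemetry dropout, ground-station outage] ≈ 0.125

Under noisy-OR, P(telemetry dropout | causes) = 1 − (1−0.06)·∏(1−qᵢ) over the active causes.
Sum P(telemetry dropout|·) weighted by the priors over the 4 (ground-station outage, attitude-control fault) configurations:
  P(telemetry dropout) = 0.06×0.93×0.89 + 0.8402×0.93×0.11 + 0.8402×0.07×0.89 + 0.972834×0.07×0.11
        = 0.049662 + 0.085952 + 0.052344 + 0.007491 = 0.195449
Configurations with attitude-control fault contribute 0.093443, so
  P(attitude-control fault | telemetry dropout) = 0.093443 / 0.195449 ≈ 0.478

Now condition on the additional information:
Sum P(telemetry dropout|·) weighted by the priors over both values of attitude-control fault:
  P(telemetry dropout | ground-station outage) = 0.8402×0.89 + 0.972834×0.11
        = 0.747778 + 0.107012 = 0.854790
Configurations with attitude-control fault contribute 0.107012, so
  P(attitude-control fault | telemetry dropout, ground-station outage) = 0.107012 / 0.854790 ≈ 0.125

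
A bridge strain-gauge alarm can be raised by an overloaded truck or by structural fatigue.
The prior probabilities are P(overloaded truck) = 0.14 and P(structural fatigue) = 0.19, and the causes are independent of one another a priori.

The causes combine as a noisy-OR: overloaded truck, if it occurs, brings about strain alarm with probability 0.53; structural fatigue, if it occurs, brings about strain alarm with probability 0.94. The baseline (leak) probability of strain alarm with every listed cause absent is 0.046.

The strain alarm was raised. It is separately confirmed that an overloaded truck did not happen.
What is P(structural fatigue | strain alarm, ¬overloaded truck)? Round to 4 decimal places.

Under noisy-OR, P(strain alarm | causes) = 1 − (1−0.046)·∏(1−qᵢ) over the active causes.
By total probability over both values of structural fatigue:
  P(strain alarm | ¬overloaded truck) = 0.046*0.81 + 0.94276*0.19
        = 0.037260 + 0.179124 = 0.216384
The terms with structural fatigue present sum to 0.179124, so
  P(structural fatigue | strain alarm, ¬overloaded truck) = 0.179124 / 0.216384 ≈ 0.8278

P(structural fatigue | strain alarm, ¬overloaded truck) ≈ 0.8278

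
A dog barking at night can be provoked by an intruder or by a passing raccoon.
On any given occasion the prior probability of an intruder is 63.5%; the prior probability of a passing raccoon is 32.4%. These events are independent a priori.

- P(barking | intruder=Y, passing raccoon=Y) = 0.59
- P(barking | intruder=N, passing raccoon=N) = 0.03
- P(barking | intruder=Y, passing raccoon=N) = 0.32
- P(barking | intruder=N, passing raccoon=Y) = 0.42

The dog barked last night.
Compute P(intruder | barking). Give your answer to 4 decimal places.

P(intruder | barking) ≈ 0.8193

Enumerate the 4 (intruder, passing raccoon) configurations and weight by the priors:
  P(barking) = 0.03*0.365*0.676 + 0.42*0.365*0.324 + 0.32*0.635*0.676 + 0.59*0.635*0.324
        = 0.007402 + 0.049669 + 0.137363 + 0.121387 = 0.315821
The terms with intruder present sum to 0.258750, so
  P(intruder | barking) = 0.258750 / 0.315821 ≈ 0.8193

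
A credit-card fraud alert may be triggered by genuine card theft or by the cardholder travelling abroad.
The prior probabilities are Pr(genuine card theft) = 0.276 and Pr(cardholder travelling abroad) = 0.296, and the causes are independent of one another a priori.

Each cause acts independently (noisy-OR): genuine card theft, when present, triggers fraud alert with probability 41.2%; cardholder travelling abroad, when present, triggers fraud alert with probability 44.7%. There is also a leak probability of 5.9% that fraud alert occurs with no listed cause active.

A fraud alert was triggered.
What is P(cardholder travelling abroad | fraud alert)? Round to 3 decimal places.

P(cardholder travelling abroad | fraud alert) ≈ 0.577

Under noisy-OR, P(fraud alert | causes) = 1 − (1−0.059)·∏(1−qᵢ) over the active causes.
For the numerator, keep only cardholder travelling abroad=true terms: 0.102786 + 0.056699 = 0.159485
Denominator P(fraud alert): 0.059·0.724·0.704 + 0.479627·0.724·0.296 + 0.446692·0.276·0.704 + 0.694021·0.276·0.296 = 0.276351
Posterior = 0.159485 / 0.276351 ≈ 0.577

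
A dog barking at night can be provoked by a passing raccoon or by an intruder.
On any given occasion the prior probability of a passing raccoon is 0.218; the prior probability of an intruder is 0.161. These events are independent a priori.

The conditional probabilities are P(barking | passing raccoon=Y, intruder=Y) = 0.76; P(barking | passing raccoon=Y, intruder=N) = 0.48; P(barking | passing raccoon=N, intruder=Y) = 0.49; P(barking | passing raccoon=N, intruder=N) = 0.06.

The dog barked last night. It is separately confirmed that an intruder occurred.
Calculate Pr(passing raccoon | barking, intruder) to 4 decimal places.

Pr(passing raccoon | barking, intruder) ≈ 0.3019

By total probability over both values of passing raccoon:
  P(barking | intruder) = 0.49*0.782 + 0.76*0.218
        = 0.383180 + 0.165680 = 0.548860
The terms with passing raccoon present sum to 0.165680, so
  P(passing raccoon | barking, intruder) = 0.165680 / 0.548860 ≈ 0.3019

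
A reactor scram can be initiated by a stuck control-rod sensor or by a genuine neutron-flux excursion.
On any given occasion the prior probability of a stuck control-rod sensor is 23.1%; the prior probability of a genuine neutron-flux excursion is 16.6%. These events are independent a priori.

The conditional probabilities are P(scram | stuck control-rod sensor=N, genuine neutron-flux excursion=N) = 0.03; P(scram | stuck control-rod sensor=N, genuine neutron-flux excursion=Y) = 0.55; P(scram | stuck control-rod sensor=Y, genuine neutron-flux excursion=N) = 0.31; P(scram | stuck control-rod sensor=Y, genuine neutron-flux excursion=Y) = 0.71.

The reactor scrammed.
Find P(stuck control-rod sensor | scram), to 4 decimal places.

For the numerator, keep only stuck control-rod sensor=true terms: 0.059723 + 0.027226 = 0.086949
The normalizing constant is 0.03*0.769*0.834 + 0.55*0.769*0.166 + 0.31*0.231*0.834 + 0.71*0.231*0.166 = 0.176399
Posterior = 0.086949 / 0.176399 ≈ 0.4929

P(stuck control-rod sensor | scram) ≈ 0.4929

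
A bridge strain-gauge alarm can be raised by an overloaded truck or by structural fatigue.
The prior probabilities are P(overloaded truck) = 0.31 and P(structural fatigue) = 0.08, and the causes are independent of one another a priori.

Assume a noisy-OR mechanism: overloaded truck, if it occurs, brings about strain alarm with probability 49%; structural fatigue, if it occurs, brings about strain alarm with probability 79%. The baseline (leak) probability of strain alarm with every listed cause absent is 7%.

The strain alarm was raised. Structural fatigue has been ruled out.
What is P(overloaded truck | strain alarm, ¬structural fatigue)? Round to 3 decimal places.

P(overloaded truck | strain alarm, ¬structural fatigue) ≈ 0.771

Under noisy-OR, P(strain alarm | causes) = 1 − (1−0.07)·∏(1−qᵢ) over the active causes.
P(strain alarm | ¬structural fatigue) = 0.07*0.69 + 0.5257*0.31 = 0.048300 + 0.162967 = 0.211267
The overloaded truck-present share is 0.5257*0.31 = 0.162967.
P(overloaded truck | strain alarm, ¬structural fatigue) = 0.162967 / 0.211267 ≈ 0.771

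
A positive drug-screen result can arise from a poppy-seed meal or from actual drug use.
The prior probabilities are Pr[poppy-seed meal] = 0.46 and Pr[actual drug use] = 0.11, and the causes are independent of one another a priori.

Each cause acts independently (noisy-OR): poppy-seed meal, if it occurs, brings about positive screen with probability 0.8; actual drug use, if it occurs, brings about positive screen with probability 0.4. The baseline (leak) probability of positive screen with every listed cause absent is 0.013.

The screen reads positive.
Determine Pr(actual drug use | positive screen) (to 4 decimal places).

Under noisy-OR, P(positive screen | causes) = 1 − (1−0.013)·∏(1−qᵢ) over the active causes.
Sum P(positive screen|·) weighted by the priors over the 4 (poppy-seed meal, actual drug use) configurations:
  P(positive screen) = 0.013*0.54*0.89 + 0.4078*0.54*0.11 + 0.8026*0.46*0.89 + 0.88156*0.46*0.11
        = 0.006248 + 0.024223 + 0.328584 + 0.044607 = 0.403662
Configurations with actual drug use contribute 0.068830, so
  P(actual drug use | positive screen) = 0.068830 / 0.403662 ≈ 0.1705

Pr(actual drug use | positive screen) ≈ 0.1705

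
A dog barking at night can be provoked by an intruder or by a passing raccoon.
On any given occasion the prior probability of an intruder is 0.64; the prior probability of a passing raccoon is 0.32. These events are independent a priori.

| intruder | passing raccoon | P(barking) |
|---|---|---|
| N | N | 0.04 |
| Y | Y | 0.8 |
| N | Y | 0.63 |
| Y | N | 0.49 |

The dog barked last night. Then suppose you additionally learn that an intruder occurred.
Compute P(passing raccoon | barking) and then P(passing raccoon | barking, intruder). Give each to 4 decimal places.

Sum P(barking|·) weighted by the priors over the 4 (intruder, passing raccoon) configurations:
  P(barking) = 0.04*0.36*0.68 + 0.63*0.36*0.32 + 0.49*0.64*0.68 + 0.8*0.64*0.32
        = 0.009792 + 0.072576 + 0.213248 + 0.163840 = 0.459456
Configurations with passing raccoon contribute 0.236416, so
  P(passing raccoon | barking) = 0.236416 / 0.459456 ≈ 0.5146

Now also conditioning on intruder=true:
P(barking | intruder) = 0.49·0.68 + 0.8·0.32 = 0.333200 + 0.256000 = 0.589200
The passing raccoon-present share is 0.8·0.32 = 0.256000.
P(passing raccoon | barking, intruder) = 0.256000 / 0.589200 ≈ 0.4345

P(passing raccoon | barking) ≈ 0.5146; P(passing raccoon | barking, intruder) ≈ 0.4345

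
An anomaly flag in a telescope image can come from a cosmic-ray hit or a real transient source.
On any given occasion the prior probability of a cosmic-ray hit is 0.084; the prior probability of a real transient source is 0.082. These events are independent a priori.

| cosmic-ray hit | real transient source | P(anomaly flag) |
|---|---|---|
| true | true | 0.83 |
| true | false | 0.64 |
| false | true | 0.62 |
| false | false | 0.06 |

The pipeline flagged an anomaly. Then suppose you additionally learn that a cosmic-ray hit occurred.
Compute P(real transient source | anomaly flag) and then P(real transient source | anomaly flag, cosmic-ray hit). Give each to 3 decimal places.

P(real transient source | anomaly flag) ≈ 0.344; P(real transient source | anomaly flag, cosmic-ray hit) ≈ 0.104

By total probability over the 4 (cosmic-ray hit, real transient source) configurations:
  P(anomaly flag) = 0.06×0.916×0.918 + 0.62×0.916×0.082 + 0.64×0.084×0.918 + 0.83×0.084×0.082
        = 0.050453 + 0.046569 + 0.049352 + 0.005717 = 0.152091
Configurations with real transient source contribute 0.052286, so
  P(real transient source | anomaly flag) = 0.052286 / 0.152091 ≈ 0.344

Now also conditioning on cosmic-ray hit=true:
P(anomaly flag | cosmic-ray hit) = 0.64×0.918 + 0.83×0.082 = 0.587520 + 0.068060 = 0.655580
Of this, 0.068060 comes from 0.83×0.082 (the real transient source=true cases).
P(real transient source | anomaly flag, cosmic-ray hit) = 0.068060 / 0.655580 ≈ 0.104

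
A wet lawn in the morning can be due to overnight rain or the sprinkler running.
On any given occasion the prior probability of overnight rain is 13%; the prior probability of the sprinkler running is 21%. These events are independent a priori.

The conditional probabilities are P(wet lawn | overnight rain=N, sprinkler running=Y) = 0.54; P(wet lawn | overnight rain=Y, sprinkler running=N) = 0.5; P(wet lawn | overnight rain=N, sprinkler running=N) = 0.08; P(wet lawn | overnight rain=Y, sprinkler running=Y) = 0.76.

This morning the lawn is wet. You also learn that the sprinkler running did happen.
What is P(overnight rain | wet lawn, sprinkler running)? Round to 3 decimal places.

Numerator (weight on configurations with overnight rain): 0.76*0.13 = 0.098800
The normalizing constant is 0.54*0.87 + 0.76*0.13 = 0.568600
Posterior = 0.098800 / 0.568600 ≈ 0.174

P(overnight rain | wet lawn, sprinkler running) ≈ 0.174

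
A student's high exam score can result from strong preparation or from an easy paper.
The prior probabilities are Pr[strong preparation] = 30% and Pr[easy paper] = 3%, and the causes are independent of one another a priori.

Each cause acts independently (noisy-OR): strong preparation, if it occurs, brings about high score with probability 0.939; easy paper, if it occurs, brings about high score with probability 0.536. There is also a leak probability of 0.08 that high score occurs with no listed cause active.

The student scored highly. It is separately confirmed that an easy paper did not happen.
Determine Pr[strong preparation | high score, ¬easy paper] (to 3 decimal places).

Pr[strong preparation | high score, ¬easy paper] ≈ 0.835

Under noisy-OR, P(high score | causes) = 1 − (1−0.08)·∏(1−qᵢ) over the active causes.
For the numerator, keep only strong preparation=true terms: 0.94388·0.3 = 0.283164
Denominator P(high score | ¬easy paper): 0.08·0.7 + 0.94388·0.3 = 0.339164
Posterior = 0.283164 / 0.339164 ≈ 0.835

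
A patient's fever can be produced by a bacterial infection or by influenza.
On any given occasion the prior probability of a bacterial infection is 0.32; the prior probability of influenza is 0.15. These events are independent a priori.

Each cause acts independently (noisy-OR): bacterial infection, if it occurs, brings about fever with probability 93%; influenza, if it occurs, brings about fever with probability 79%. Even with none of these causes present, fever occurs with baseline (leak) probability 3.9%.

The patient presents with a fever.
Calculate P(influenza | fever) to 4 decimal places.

Under noisy-OR, P(fever | causes) = 1 − (1−0.039)·∏(1−qᵢ) over the active causes.
P(fever) = 0.039·0.68·0.85 + 0.79819·0.68·0.15 + 0.93273·0.32·0.85 + 0.985873·0.32·0.15 = 0.022542 + 0.081415 + 0.253703 + 0.047322 = 0.404982
Restricting to configurations with influenza present: 0.081415 + 0.047322 = 0.128737.
So P(influenza | fever) = 0.128737/0.404982 ≈ 0.3179.

P(influenza | fever) ≈ 0.3179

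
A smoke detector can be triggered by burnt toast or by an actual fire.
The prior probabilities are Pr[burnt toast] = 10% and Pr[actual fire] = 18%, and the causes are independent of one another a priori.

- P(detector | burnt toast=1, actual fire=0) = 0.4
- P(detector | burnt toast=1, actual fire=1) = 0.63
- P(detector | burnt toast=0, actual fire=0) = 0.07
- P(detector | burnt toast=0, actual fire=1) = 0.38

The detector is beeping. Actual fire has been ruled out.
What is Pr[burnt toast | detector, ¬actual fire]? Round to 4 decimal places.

Pr[burnt toast | detector, ¬actual fire] ≈ 0.3883

P(detector | ¬actual fire) = 0.07·0.9 + 0.4·0.1 = 0.063000 + 0.040000 = 0.103000
The burnt toast-present share is 0.4·0.1 = 0.040000.
Hence the posterior is 0.040000/0.103000 ≈ 0.3883.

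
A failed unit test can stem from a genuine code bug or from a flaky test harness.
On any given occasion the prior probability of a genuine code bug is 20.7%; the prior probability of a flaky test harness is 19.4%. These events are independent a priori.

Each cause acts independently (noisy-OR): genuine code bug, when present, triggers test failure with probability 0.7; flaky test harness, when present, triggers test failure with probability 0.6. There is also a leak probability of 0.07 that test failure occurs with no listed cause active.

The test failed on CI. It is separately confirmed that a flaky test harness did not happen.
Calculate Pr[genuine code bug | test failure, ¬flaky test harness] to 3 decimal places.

Under noisy-OR, P(test failure | causes) = 1 − (1−0.07)·∏(1−qᵢ) over the active causes.
Enumerate both values of genuine code bug and weight by the priors:
  P(test failure | ¬flaky test harness) = 0.07*0.793 + 0.721*0.207
        = 0.055510 + 0.149247 = 0.204757
Configurations with genuine code bug contribute 0.149247, so
  P(genuine code bug | test failure, ¬flaky test harness) = 0.149247 / 0.204757 ≈ 0.729

Pr[genuine code bug | test failure, ¬flaky test harness] ≈ 0.729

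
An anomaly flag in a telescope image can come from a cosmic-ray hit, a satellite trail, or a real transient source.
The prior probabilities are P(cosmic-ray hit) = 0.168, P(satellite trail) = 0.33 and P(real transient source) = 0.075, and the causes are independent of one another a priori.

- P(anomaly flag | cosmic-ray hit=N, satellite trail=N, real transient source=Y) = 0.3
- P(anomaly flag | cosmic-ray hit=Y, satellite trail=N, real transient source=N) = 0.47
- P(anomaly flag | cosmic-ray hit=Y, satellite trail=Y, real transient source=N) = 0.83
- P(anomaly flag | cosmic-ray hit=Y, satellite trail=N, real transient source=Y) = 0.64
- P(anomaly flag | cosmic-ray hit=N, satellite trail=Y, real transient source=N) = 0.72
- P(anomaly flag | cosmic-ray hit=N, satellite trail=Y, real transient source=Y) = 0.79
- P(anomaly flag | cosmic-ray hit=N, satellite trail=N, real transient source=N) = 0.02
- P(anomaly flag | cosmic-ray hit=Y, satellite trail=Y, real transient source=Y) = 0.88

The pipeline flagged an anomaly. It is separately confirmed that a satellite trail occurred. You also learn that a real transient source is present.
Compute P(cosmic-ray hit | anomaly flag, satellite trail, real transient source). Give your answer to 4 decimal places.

P(anomaly flag | satellite trail, real transient source) = 0.79·0.832 + 0.88·0.168 = 0.657280 + 0.147840 = 0.805120
Of this, 0.147840 comes from 0.88·0.168 (the cosmic-ray hit=true cases).
So P(cosmic-ray hit | anomaly flag, satellite trail, real transient source) = 0.147840/0.805120 ≈ 0.1836.

P(cosmic-ray hit | anomaly flag, satellite trail, real transient source) ≈ 0.1836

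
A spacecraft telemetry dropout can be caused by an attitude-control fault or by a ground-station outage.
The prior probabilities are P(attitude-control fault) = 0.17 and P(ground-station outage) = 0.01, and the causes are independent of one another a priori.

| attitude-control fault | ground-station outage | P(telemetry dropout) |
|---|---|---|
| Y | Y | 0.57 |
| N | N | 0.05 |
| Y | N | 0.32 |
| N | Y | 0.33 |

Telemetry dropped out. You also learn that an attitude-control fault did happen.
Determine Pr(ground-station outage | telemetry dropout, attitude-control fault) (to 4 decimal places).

Pr(ground-station outage | telemetry dropout, attitude-control fault) ≈ 0.0177

For the numerator, keep only ground-station outage=true terms: 0.57·0.01 = 0.005700
Denominator P(telemetry dropout | attitude-control fault): 0.32·0.99 + 0.57·0.01 = 0.322500
Posterior = 0.005700 / 0.322500 ≈ 0.0177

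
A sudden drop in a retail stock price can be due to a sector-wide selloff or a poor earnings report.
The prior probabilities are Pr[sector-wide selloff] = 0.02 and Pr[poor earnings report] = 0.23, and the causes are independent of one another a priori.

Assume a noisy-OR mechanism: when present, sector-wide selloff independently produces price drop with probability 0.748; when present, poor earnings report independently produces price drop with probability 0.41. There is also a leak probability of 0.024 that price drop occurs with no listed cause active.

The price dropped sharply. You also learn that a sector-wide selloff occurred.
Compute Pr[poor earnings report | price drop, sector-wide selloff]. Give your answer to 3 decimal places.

Under noisy-OR, P(price drop | causes) = 1 − (1−0.024)·∏(1−qᵢ) over the active causes.
P(price drop | sector-wide selloff) = 0.754048·0.77 + 0.854888·0.23 = 0.580617 + 0.196624 = 0.777241
The poor earnings report-present share is 0.854888·0.23 = 0.196624.
So P(poor earnings report | price drop, sector-wide selloff) = 0.196624/0.777241 ≈ 0.253.

Pr[poor earnings report | price drop, sector-wide selloff] ≈ 0.253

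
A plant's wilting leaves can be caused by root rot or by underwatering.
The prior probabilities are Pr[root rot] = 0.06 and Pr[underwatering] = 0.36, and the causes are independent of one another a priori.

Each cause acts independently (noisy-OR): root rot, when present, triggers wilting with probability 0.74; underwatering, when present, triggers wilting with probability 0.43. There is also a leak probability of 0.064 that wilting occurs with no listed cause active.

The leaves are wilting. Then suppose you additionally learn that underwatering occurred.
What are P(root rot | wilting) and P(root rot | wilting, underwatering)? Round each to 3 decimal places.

P(root rot | wilting) ≈ 0.195; P(root rot | wilting, underwatering) ≈ 0.105

Under noisy-OR, P(wilting | causes) = 1 − (1−0.064)·∏(1−qᵢ) over the active causes.
P(wilting) = 0.064*0.94*0.64 + 0.46648*0.94*0.36 + 0.75664*0.06*0.64 + 0.861285*0.06*0.36 = 0.038502 + 0.157857 + 0.029055 + 0.018604 = 0.244018
The root rot-present share is 0.029055 + 0.018604 = 0.047659.
P(root rot | wilting) = 0.047659 / 0.244018 ≈ 0.195

With the extra evidence:
Weight on root rot=true, given the evidence: 0.861285·0.06 = 0.051677
Normalizer over all consistent configurations: 0.46648·0.94 + 0.861285·0.06 = 0.490168
Posterior = 0.051677 / 0.490168 ≈ 0.105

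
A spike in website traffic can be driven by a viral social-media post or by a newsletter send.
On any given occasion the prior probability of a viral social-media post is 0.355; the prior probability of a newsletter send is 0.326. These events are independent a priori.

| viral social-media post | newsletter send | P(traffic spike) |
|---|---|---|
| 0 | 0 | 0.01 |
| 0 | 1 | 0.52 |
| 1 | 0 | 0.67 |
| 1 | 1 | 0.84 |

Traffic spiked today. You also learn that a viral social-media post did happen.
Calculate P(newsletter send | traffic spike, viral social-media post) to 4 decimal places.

Numerator (weight on configurations with newsletter send): 0.84*0.326 = 0.273840
The normalizing constant is 0.67*0.674 + 0.84*0.326 = 0.725420
Posterior = 0.273840 / 0.725420 ≈ 0.3775

P(newsletter send | traffic spike, viral social-media post) ≈ 0.3775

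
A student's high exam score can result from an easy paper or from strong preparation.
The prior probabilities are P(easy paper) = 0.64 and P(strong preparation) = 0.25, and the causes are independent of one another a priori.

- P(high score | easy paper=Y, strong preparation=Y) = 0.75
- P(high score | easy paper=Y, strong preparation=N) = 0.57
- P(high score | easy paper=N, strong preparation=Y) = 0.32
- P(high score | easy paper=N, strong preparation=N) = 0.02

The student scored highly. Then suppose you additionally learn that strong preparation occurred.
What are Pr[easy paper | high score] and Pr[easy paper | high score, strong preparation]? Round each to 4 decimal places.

Pr[easy paper | high score] ≈ 0.9201; Pr[easy paper | high score, strong preparation] ≈ 0.8065

For the numerator, keep only easy paper=true terms: 0.273600 + 0.120000 = 0.393600
Denominator P(high score): 0.02×0.36×0.75 + 0.32×0.36×0.25 + 0.57×0.64×0.75 + 0.75×0.64×0.25 = 0.427800
Posterior = 0.393600 / 0.427800 ≈ 0.9201

Now condition on the additional information:
By total probability over both values of easy paper:
  P(high score | strong preparation) = 0.32×0.36 + 0.75×0.64
        = 0.115200 + 0.480000 = 0.595200
The terms with easy paper present sum to 0.480000, so
  P(easy paper | high score, strong preparation) = 0.480000 / 0.595200 ≈ 0.8065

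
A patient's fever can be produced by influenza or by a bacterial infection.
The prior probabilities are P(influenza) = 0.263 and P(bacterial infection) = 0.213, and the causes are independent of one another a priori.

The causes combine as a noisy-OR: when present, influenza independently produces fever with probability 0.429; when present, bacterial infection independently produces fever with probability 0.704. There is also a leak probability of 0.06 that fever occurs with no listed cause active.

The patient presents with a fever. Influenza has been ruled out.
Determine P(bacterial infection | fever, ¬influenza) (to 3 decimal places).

Under noisy-OR, P(fever | causes) = 1 − (1−0.06)·∏(1−qᵢ) over the active causes.
Numerator (weight on configurations with bacterial infection): 0.72176·0.213 = 0.153735
Normalizer over all consistent configurations: 0.06·0.787 + 0.72176·0.213 = 0.200955
Posterior = 0.153735 / 0.200955 ≈ 0.765

P(bacterial infection | fever, ¬influenza) ≈ 0.765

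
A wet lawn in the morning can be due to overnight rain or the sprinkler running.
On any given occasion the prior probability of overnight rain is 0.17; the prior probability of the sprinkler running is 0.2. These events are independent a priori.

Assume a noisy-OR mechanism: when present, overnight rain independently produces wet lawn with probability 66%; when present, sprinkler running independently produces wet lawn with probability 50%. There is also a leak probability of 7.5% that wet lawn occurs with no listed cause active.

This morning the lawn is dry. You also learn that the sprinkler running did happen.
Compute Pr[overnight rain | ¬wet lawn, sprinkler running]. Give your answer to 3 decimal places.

Pr[overnight rain | ¬wet lawn, sprinkler running] ≈ 0.065

Under noisy-OR, P(wet lawn | causes) = 1 − (1−0.075)·∏(1−qᵢ) over the active causes.
P(¬wet lawn | sprinkler running) = 0.4625*0.83 + 0.15725*0.17 = 0.383875 + 0.026733 = 0.410608
Of this, 0.026733 comes from 0.15725*0.17 (the overnight rain=true cases).
P(overnight rain | ¬wet lawn, sprinkler running) = 0.026733 / 0.410608 ≈ 0.065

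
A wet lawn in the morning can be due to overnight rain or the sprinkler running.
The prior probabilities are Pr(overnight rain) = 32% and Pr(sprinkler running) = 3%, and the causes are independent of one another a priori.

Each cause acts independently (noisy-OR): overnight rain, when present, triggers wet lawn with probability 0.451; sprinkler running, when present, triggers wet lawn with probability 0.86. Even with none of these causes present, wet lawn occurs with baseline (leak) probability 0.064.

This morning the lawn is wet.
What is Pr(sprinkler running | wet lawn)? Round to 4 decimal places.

Under noisy-OR, P(wet lawn | causes) = 1 − (1−0.064)·∏(1−qᵢ) over the active causes.
P(wet lawn) = 0.064*0.68*0.97 + 0.86896*0.68*0.03 + 0.486136*0.32*0.97 + 0.928059*0.32*0.03 = 0.042214 + 0.017727 + 0.150897 + 0.008909 = 0.219747
Restricting to configurations with sprinkler running present: 0.017727 + 0.008909 = 0.026636.
Hence the posterior is 0.026636/0.219747 ≈ 0.1212.

Pr(sprinkler running | wet lawn) ≈ 0.1212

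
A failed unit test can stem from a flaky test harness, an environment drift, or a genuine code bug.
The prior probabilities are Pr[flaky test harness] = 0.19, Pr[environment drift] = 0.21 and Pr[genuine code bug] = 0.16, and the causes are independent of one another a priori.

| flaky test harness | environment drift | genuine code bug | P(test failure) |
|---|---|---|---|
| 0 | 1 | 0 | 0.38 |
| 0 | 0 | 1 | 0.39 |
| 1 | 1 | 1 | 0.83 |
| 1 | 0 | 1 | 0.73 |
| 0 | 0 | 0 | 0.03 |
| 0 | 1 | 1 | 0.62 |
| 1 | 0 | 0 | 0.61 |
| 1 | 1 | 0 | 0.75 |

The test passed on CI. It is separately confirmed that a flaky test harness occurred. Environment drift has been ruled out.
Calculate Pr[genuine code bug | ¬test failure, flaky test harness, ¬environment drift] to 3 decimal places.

Pr[genuine code bug | ¬test failure, flaky test harness, ¬environment drift] ≈ 0.117

P(¬test failure | flaky test harness, ¬environment drift) = 0.39·0.84 + 0.27·0.16 = 0.327600 + 0.043200 = 0.370800
Restricting to configurations with genuine code bug present: 0.27·0.16 = 0.043200.
P(genuine code bug | ¬test failure, flaky test harness, ¬environment drift) = 0.043200 / 0.370800 ≈ 0.117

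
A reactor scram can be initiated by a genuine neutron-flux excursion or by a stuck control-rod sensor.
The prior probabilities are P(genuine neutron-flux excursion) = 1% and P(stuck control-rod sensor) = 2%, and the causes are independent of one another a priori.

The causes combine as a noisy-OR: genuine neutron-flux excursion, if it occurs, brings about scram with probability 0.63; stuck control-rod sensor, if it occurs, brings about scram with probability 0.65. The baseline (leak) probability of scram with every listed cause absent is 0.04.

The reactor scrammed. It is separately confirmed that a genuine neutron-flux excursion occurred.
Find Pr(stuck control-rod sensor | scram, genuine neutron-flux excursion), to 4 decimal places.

Under noisy-OR, P(scram | causes) = 1 − (1−0.04)·∏(1−qᵢ) over the active causes.
By total probability over both values of stuck control-rod sensor:
  P(scram | genuine neutron-flux excursion) = 0.6448×0.98 + 0.87568×0.02
        = 0.631904 + 0.017514 = 0.649418
The terms with stuck control-rod sensor present sum to 0.017514, so
  P(stuck control-rod sensor | scram, genuine neutron-flux excursion) = 0.017514 / 0.649418 ≈ 0.0270

Pr(stuck control-rod sensor | scram, genuine neutron-flux excursion) ≈ 0.0270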